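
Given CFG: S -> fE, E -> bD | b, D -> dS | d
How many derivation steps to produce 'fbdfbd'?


Grammar: S -> fE, E -> bD | b, D -> dS | d
Deriving 'fbdfbd':
Step 1: S -> fE => fE
Step 2: E -> bD => fbD
Step 3: D -> dS => fbdS
Step 4: S -> fE => fbdfE
Step 5: E -> bD => fbdfbD
Step 6: D -> d => fbdfbd
Total derivation steps: 6

6


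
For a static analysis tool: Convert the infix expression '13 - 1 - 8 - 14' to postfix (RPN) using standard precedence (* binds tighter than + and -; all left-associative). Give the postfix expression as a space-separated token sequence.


Applying the shunting-yard algorithm:
  Operand 13 -> output
  Push '-' onto operator stack -> op-stack: [-]
  Operand 1 -> output
  See '-' (prec 1); top '-' (prec 1) >= it -> pop '-' to output
  Push '-' onto operator stack -> op-stack: [-]
  Operand 8 -> output
  See '-' (prec 1); top '-' (prec 1) >= it -> pop '-' to output
  Push '-' onto operator stack -> op-stack: [-]
  Operand 14 -> output
  End of input: pop '-' to output
Postfix result: 13 1 - 8 - 14 -

13 1 - 8 - 14 -


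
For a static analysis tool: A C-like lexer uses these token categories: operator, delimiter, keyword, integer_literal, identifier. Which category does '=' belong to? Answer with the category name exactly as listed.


Token: '='
Checking categories:
  identifier: no
  integer_literal: no
  operator: YES
  keyword: no
  delimiter: no
Category: operator

operator


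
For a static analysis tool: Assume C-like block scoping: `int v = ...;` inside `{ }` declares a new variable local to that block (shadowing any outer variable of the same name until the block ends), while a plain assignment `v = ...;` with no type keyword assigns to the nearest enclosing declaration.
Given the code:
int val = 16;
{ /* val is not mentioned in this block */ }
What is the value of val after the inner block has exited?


Analyzing scoping rules:
Outer scope: declares val = 16
Inner block: val is neither redeclared nor assigned -> unchanged
After the block -> 16
Result: 16

16


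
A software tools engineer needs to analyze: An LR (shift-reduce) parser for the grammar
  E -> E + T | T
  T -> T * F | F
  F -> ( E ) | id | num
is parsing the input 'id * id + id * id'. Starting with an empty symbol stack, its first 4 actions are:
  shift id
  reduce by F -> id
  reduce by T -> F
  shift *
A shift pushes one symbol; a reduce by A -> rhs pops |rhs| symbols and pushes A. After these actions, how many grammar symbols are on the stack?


Tracking the symbol stack through each action:
  Action 1: shift 'id' : push -> stack = [id] (size 1)
  Action 2: reduce by F -> id : pop 1, push F -> stack = [F] (size 1)
  Action 3: reduce by T -> F : pop 1, push T -> stack = [T] (size 1)
  Action 4: shift '*' : push -> stack = [T, *] (size 2)
Final stack size: 2

2


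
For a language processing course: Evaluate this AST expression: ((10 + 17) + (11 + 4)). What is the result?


Expression: ((10 + 17) + (11 + 4))
Evaluating step by step:
  10 + 17 = 27
  11 + 4 = 15
  27 + 15 = 42
Result: 42

42


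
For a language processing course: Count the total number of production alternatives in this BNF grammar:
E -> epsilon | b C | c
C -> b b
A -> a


Counting alternatives per rule:
  E: 3 alternative(s)
  C: 1 alternative(s)
  A: 1 alternative(s)
Sum: 3 + 1 + 1 = 5

5


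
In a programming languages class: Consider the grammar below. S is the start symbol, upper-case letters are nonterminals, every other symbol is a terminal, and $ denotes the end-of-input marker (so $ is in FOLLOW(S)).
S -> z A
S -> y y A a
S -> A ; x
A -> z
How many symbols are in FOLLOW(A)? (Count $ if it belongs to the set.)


S is the start symbol and does not occur in any rule body, so FOLLOW(S) = {$}.
Examining every occurrence of A in a rule body:
  S -> z A : A is at the right end -> add FOLLOW(S) = {$}
  S -> y y A a : A is followed by terminal 'a' -> add 'a'
  S -> A ; x : A is followed by terminal ';' -> add ';'
  A -> z : A does not occur in the body -> contributes nothing
FOLLOW(A) = {;, a, $}
Count: 3

3


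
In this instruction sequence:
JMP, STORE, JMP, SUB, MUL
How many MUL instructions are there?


Scanning instruction sequence for MUL:
  Position 1: JMP
  Position 2: STORE
  Position 3: JMP
  Position 4: SUB
  Position 5: MUL <- MATCH
Matches at positions: [5]
Total MUL count: 1

1


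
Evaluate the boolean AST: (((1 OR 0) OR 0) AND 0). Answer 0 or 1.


Step 1: Evaluate inner node
  1 OR 0 = 1
Step 2: Evaluate next node
  1 OR 0 = 1
Step 3: Evaluate root node
  1 AND 0 = 0

0


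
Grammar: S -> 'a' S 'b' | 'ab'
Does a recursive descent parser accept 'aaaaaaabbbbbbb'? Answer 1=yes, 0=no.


Grammar accepts strings of the form a^n b^n (n >= 1)
Word: 'aaaaaaabbbbbbb'
Counting: 7 a's and 7 b's
Check: 7 == 7? Yes
Derivation (S -> aSb applied 6 time(s), then S -> ab): S => aSb => aaSbb => aaaSbbb => aaaaSbbbb => aaaaaSbbbbb => aaaaaaSbbbbbb => aaaaaaabbbbbbb
Accepted

1


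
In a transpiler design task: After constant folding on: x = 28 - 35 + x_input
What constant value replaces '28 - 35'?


Identifying constant sub-expression:
  Original: x = 28 - 35 + x_input
  28 and 35 are both compile-time constants
  Evaluating: 28 - 35 = -7
  After folding: x = -7 + x_input

-7


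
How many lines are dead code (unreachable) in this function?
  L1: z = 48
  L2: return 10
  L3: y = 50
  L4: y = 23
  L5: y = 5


Analyzing control flow:
  L1: reachable (before return)
  L2: reachable (return statement)
  L3: DEAD (after return at L2)
  L4: DEAD (after return at L2)
  L5: DEAD (after return at L2)
Return at L2, total lines = 5
Dead lines: L3 through L5
Count: 3

3


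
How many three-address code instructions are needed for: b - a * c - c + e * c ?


Expression: b - a * c - c + e * c
Generating three-address code (respecting * over +/- precedence):
  Instruction 1: t1 = a * c
  Instruction 2: t2 = e * c
  Instruction 3: t3 = b - t1
  Instruction 4: t4 = t3 - c
  Instruction 5: t5 = t4 + t2
Total instructions: 5

5


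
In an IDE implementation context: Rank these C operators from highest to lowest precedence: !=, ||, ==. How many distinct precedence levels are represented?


Looking up precedence for each operator:
  != -> precedence 3
  || -> precedence 1
  == -> precedence 3
Sorted highest to lowest: !=, ==, ||
Distinct precedence values: [3, 1]
Number of distinct levels: 2

2


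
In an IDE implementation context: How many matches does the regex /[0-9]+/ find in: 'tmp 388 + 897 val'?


Pattern: /[0-9]+/ (int literals)
Input: 'tmp 388 + 897 val'
Scanning for matches:
  Match 1: '388'
  Match 2: '897'
Total matches: 2

2


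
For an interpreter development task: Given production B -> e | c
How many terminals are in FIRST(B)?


Production: B -> e | c
Examining each alternative for leading terminals:
  B -> e : first terminal = 'e'
  B -> c : first terminal = 'c'
FIRST(B) = {c, e}
Count: 2

2


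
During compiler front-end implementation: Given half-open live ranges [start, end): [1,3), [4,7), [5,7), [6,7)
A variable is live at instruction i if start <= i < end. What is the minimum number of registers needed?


Live ranges:
  Var0: [1, 3)
  Var1: [4, 7)
  Var2: [5, 7)
  Var3: [6, 7)
Sweep-line events (position, delta, active):
  pos=1 start -> active=1
  pos=3 end -> active=0
  pos=4 start -> active=1
  pos=5 start -> active=2
  pos=6 start -> active=3
  pos=7 end -> active=2
  pos=7 end -> active=1
  pos=7 end -> active=0
Maximum simultaneous active: 3
Minimum registers needed: 3

3


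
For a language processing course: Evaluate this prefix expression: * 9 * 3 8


Parsing prefix expression: * 9 * 3 8
Step 1: Innermost operation '* 3 8'
  3 * 8 = 24
Step 2: Outer operation '* 9 [24]'
  9 * 24 = 216

216


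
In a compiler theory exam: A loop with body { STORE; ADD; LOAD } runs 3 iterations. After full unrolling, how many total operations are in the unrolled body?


Loop body operations: STORE, ADD, LOAD (3 ops per iteration)
Unrolling 3 iterations:
  Iteration 1: STORE, ADD, LOAD (3 ops)
  Iteration 2: STORE, ADD, LOAD (3 ops)
  Iteration 3: STORE, ADD, LOAD (3 ops)
Total: 3 iterations * 3 ops/iter = 9 operations

9


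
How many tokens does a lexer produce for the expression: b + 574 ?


Scanning 'b + 574'
Token 1: 'b' -> identifier
Token 2: '+' -> operator
Token 3: '574' -> integer_literal
Total tokens: 3

3


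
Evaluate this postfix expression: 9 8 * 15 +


Processing tokens left to right:
Push 9, Push 8
Pop 9 and 8, compute 9 * 8 = 72, push 72
Push 15
Pop 72 and 15, compute 72 + 15 = 87, push 87
Stack result: 87

87


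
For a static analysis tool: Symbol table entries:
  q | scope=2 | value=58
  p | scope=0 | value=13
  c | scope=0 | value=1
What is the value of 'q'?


Searching symbol table for 'q':
  q | scope=2 | value=58 <- MATCH
  p | scope=0 | value=13
  c | scope=0 | value=1
Found 'q' at scope 2 with value 58

58


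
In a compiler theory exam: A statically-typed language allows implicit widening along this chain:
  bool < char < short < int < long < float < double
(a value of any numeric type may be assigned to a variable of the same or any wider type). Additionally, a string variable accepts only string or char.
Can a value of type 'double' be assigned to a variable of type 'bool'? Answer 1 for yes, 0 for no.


Target variable type: bool
Source value type: double
Numeric ranks: double=6, bool=0
Widening allowed iff rank(source) <= rank(target): 6 <= 0? No
Result: 0

0


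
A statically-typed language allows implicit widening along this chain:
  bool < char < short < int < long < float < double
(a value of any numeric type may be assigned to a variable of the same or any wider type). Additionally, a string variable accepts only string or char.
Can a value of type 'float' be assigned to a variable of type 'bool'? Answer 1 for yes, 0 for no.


Target variable type: bool
Source value type: float
Numeric ranks: float=5, bool=0
Widening allowed iff rank(source) <= rank(target): 5 <= 0? No
Result: 0

0


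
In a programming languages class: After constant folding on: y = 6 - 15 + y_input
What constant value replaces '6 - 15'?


Identifying constant sub-expression:
  Original: y = 6 - 15 + y_input
  6 and 15 are both compile-time constants
  Evaluating: 6 - 15 = -9
  After folding: y = -9 + y_input

-9


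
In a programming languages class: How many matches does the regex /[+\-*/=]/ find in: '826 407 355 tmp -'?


Pattern: /[+\-*/=]/ (operators)
Input: '826 407 355 tmp -'
Scanning for matches:
  Match 1: '-'
Total matches: 1

1


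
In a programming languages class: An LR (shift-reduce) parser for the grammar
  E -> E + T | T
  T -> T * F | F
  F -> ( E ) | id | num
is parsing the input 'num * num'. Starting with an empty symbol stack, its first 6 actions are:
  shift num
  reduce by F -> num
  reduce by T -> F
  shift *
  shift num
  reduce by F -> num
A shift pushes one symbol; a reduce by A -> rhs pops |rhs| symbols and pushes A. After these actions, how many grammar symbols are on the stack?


Tracking the symbol stack through each action:
  Action 1: shift 'num' : push -> stack = [num] (size 1)
  Action 2: reduce by F -> num : pop 1, push F -> stack = [F] (size 1)
  Action 3: reduce by T -> F : pop 1, push T -> stack = [T] (size 1)
  Action 4: shift '*' : push -> stack = [T, *] (size 2)
  Action 5: shift 'num' : push -> stack = [T, *, num] (size 3)
  Action 6: reduce by F -> num : pop 1, push F -> stack = [T, *, F] (size 3)
Final stack size: 3

3


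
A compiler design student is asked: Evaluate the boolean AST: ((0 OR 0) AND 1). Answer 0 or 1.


Step 1: Evaluate inner node
  0 OR 0 = 0
Step 2: Evaluate root node
  0 AND 1 = 0

0


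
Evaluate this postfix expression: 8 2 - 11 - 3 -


Processing tokens left to right:
Push 8, Push 2
Pop 8 and 2, compute 8 - 2 = 6, push 6
Push 11
Pop 6 and 11, compute 6 - 11 = -5, push -5
Push 3
Pop -5 and 3, compute -5 - 3 = -8, push -8
Stack result: -8

-8


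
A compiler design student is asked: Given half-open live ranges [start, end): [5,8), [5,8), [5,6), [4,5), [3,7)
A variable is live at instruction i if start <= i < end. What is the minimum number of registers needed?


Live ranges:
  Var0: [5, 8)
  Var1: [5, 8)
  Var2: [5, 6)
  Var3: [4, 5)
  Var4: [3, 7)
Sweep-line events (position, delta, active):
  pos=3 start -> active=1
  pos=4 start -> active=2
  pos=5 end -> active=1
  pos=5 start -> active=2
  pos=5 start -> active=3
  pos=5 start -> active=4
  pos=6 end -> active=3
  pos=7 end -> active=2
  pos=8 end -> active=1
  pos=8 end -> active=0
Maximum simultaneous active: 4
Minimum registers needed: 4

4


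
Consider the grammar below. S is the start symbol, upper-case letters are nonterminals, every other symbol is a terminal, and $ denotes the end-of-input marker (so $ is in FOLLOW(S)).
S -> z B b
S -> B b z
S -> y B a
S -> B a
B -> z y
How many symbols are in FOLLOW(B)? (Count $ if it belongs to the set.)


S is the start symbol and does not occur in any rule body, so FOLLOW(S) = {$}.
Examining every occurrence of B in a rule body:
  S -> z B b : B is followed by terminal 'b' -> add 'b'
  S -> B b z : B is followed by terminal 'b' -> add 'b' (already in the set)
  S -> y B a : B is followed by terminal 'a' -> add 'a'
  S -> B a : B is followed by terminal 'a' -> add 'a' (already in the set)
  B -> z y : B does not occur in the body -> contributes nothing
FOLLOW(B) = {a, b}
Count: 2

2


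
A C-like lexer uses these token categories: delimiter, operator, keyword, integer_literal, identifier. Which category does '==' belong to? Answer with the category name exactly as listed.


Token: '=='
Checking categories:
  identifier: no
  integer_literal: no
  operator: YES
  keyword: no
  delimiter: no
Category: operator

operator


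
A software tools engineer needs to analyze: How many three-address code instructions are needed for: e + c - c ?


Expression: e + c - c
Generating three-address code (respecting * over +/- precedence):
  Instruction 1: t1 = e + c
  Instruction 2: t2 = t1 - c
Total instructions: 2

2


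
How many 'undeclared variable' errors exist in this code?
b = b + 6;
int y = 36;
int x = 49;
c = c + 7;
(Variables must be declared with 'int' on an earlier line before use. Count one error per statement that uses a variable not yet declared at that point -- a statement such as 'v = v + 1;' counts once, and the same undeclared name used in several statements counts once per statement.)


Scanning code line by line:
  Line 1: use 'b' -> ERROR (undeclared)
  Line 2: declare 'y' -> declared = ['y']
  Line 3: declare 'x' -> declared = ['x', 'y']
  Line 4: use 'c' -> ERROR (undeclared)
Total undeclared variable errors: 2

2


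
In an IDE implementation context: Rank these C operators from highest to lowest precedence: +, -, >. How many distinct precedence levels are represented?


Looking up precedence for each operator:
  + -> precedence 5
  - -> precedence 5
  > -> precedence 4
Sorted highest to lowest: +, -, >
Distinct precedence values: [5, 4]
Number of distinct levels: 2

2


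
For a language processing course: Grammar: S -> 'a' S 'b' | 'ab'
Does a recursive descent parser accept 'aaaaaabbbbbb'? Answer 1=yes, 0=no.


Grammar accepts strings of the form a^n b^n (n >= 1)
Word: 'aaaaaabbbbbb'
Counting: 6 a's and 6 b's
Check: 6 == 6? Yes
Derivation (S -> aSb applied 5 time(s), then S -> ab): S => aSb => aaSbb => aaaSbbb => aaaaSbbbb => aaaaaSbbbbb => aaaaaabbbbbb
Accepted

1


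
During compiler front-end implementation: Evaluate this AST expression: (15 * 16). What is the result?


Expression: (15 * 16)
Evaluating step by step:
  15 * 16 = 240
Result: 240

240


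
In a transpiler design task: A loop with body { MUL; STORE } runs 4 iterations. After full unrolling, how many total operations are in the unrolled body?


Loop body operations: MUL, STORE (2 ops per iteration)
Unrolling 4 iterations:
  Iteration 1: MUL, STORE (2 ops)
  Iteration 2: MUL, STORE (2 ops)
  Iteration 3: MUL, STORE (2 ops)
  Iteration 4: MUL, STORE (2 ops)
Total: 4 iterations * 2 ops/iter = 8 operations

8


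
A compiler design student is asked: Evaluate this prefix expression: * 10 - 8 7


Parsing prefix expression: * 10 - 8 7
Step 1: Innermost operation '- 8 7'
  8 - 7 = 1
Step 2: Outer operation '* 10 [1]'
  10 * 1 = 10

10


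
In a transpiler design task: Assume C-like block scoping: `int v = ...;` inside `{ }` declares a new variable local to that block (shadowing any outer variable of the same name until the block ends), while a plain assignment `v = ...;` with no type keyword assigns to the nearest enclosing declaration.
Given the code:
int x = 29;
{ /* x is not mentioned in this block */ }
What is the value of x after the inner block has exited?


Analyzing scoping rules:
Outer scope: declares x = 29
Inner block: x is neither redeclared nor assigned -> unchanged
After the block -> 29
Result: 29

29


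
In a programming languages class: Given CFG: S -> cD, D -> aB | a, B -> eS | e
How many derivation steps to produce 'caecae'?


Grammar: S -> cD, D -> aB | a, B -> eS | e
Deriving 'caecae':
Step 1: S -> cD => cD
Step 2: D -> aB => caB
Step 3: B -> eS => caeS
Step 4: S -> cD => caecD
Step 5: D -> aB => caecaB
Step 6: B -> e => caecae
Total derivation steps: 6

6


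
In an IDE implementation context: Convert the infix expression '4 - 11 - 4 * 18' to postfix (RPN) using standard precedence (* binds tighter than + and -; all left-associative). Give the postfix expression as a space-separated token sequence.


Applying the shunting-yard algorithm:
  Operand 4 -> output
  Push '-' onto operator stack -> op-stack: [-]
  Operand 11 -> output
  See '-' (prec 1); top '-' (prec 1) >= it -> pop '-' to output
  Push '-' onto operator stack -> op-stack: [-]
  Operand 4 -> output
  Push '*' onto operator stack -> op-stack: [-, *]
  Operand 18 -> output
  End of input: pop '*' to output
  End of input: pop '-' to output
Postfix result: 4 11 - 4 18 * -

4 11 - 4 18 * -


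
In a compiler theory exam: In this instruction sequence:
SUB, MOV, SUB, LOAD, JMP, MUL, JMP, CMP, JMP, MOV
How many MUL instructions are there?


Scanning instruction sequence for MUL:
  Position 1: SUB
  Position 2: MOV
  Position 3: SUB
  Position 4: LOAD
  Position 5: JMP
  Position 6: MUL <- MATCH
  Position 7: JMP
  Position 8: CMP
  Position 9: JMP
  Position 10: MOV
Matches at positions: [6]
Total MUL count: 1

1


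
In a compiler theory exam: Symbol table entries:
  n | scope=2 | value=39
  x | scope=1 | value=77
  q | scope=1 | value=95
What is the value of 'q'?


Searching symbol table for 'q':
  n | scope=2 | value=39
  x | scope=1 | value=77
  q | scope=1 | value=95 <- MATCH
Found 'q' at scope 1 with value 95

95


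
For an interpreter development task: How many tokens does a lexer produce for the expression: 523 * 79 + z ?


Scanning '523 * 79 + z'
Token 1: '523' -> integer_literal
Token 2: '*' -> operator
Token 3: '79' -> integer_literal
Token 4: '+' -> operator
Token 5: 'z' -> identifier
Total tokens: 5

5


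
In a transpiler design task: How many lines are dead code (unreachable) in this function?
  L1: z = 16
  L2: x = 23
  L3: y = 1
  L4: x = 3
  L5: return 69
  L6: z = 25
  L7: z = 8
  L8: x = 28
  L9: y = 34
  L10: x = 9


Analyzing control flow:
  L1: reachable (before return)
  L2: reachable (before return)
  L3: reachable (before return)
  L4: reachable (before return)
  L5: reachable (return statement)
  L6: DEAD (after return at L5)
  L7: DEAD (after return at L5)
  L8: DEAD (after return at L5)
  L9: DEAD (after return at L5)
  L10: DEAD (after return at L5)
Return at L5, total lines = 10
Dead lines: L6 through L10
Count: 5

5


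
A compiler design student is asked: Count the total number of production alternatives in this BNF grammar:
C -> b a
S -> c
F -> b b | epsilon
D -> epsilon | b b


Counting alternatives per rule:
  C: 1 alternative(s)
  S: 1 alternative(s)
  F: 2 alternative(s)
  D: 2 alternative(s)
Sum: 1 + 1 + 2 + 2 = 6

6


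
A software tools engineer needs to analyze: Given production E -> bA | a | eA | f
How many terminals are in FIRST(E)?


Production: E -> bA | a | eA | f
Examining each alternative for leading terminals:
  E -> bA : first terminal = 'b'
  E -> a : first terminal = 'a'
  E -> eA : first terminal = 'e'
  E -> f : first terminal = 'f'
FIRST(E) = {a, b, e, f}
Count: 4

4


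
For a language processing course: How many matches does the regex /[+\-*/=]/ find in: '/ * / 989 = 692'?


Pattern: /[+\-*/=]/ (operators)
Input: '/ * / 989 = 692'
Scanning for matches:
  Match 1: '/'
  Match 2: '*'
  Match 3: '/'
  Match 4: '='
Total matches: 4

4


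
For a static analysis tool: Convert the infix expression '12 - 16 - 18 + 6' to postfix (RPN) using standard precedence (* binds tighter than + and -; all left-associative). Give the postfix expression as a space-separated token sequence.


Applying the shunting-yard algorithm:
  Operand 12 -> output
  Push '-' onto operator stack -> op-stack: [-]
  Operand 16 -> output
  See '-' (prec 1); top '-' (prec 1) >= it -> pop '-' to output
  Push '-' onto operator stack -> op-stack: [-]
  Operand 18 -> output
  See '+' (prec 1); top '-' (prec 1) >= it -> pop '-' to output
  Push '+' onto operator stack -> op-stack: [+]
  Operand 6 -> output
  End of input: pop '+' to output
Postfix result: 12 16 - 18 - 6 +

12 16 - 18 - 6 +


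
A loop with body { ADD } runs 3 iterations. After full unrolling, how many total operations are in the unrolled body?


Loop body operations: ADD (1 op per iteration)
Unrolling 3 iterations:
  Iteration 1: ADD (1 ops)
  Iteration 2: ADD (1 ops)
  Iteration 3: ADD (1 ops)
Total: 3 iterations * 1 ops/iter = 3 operations

3


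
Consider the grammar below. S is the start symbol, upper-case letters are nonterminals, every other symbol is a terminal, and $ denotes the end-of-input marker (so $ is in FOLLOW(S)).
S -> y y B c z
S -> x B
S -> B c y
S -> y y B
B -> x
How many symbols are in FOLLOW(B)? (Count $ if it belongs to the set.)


S is the start symbol and does not occur in any rule body, so FOLLOW(S) = {$}.
Examining every occurrence of B in a rule body:
  S -> y y B c z : B is followed by terminal 'c' -> add 'c'
  S -> x B : B is at the right end -> add FOLLOW(S) = {$}
  S -> B c y : B is followed by terminal 'c' -> add 'c' (already in the set)
  S -> y y B : B is at the right end -> add FOLLOW(S) = {$} (already in the set)
  B -> x : B does not occur in the body -> contributes nothing
FOLLOW(B) = {c, $}
Count: 2

2


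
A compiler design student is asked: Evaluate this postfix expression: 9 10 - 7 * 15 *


Processing tokens left to right:
Push 9, Push 10
Pop 9 and 10, compute 9 - 10 = -1, push -1
Push 7
Pop -1 and 7, compute -1 * 7 = -7, push -7
Push 15
Pop -7 and 15, compute -7 * 15 = -105, push -105
Stack result: -105

-105


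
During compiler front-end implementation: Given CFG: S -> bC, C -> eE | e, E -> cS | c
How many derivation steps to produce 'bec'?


Grammar: S -> bC, C -> eE | e, E -> cS | c
Deriving 'bec':
Step 1: S -> bC => bC
Step 2: C -> eE => beE
Step 3: E -> c => bec
Total derivation steps: 3

3


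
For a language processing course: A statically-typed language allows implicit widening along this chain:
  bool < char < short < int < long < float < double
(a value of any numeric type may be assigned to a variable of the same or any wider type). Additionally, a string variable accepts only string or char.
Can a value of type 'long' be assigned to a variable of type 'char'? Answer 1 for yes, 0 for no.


Target variable type: char
Source value type: long
Numeric ranks: long=4, char=1
Widening allowed iff rank(source) <= rank(target): 4 <= 1? No
Result: 0

0


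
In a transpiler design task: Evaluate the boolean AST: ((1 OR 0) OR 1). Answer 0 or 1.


Step 1: Evaluate inner node
  1 OR 0 = 1
Step 2: Evaluate root node
  1 OR 1 = 1

1


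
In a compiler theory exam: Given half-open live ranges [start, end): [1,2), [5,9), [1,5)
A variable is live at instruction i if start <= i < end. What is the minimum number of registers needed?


Live ranges:
  Var0: [1, 2)
  Var1: [5, 9)
  Var2: [1, 5)
Sweep-line events (position, delta, active):
  pos=1 start -> active=1
  pos=1 start -> active=2
  pos=2 end -> active=1
  pos=5 end -> active=0
  pos=5 start -> active=1
  pos=9 end -> active=0
Maximum simultaneous active: 2
Minimum registers needed: 2

2


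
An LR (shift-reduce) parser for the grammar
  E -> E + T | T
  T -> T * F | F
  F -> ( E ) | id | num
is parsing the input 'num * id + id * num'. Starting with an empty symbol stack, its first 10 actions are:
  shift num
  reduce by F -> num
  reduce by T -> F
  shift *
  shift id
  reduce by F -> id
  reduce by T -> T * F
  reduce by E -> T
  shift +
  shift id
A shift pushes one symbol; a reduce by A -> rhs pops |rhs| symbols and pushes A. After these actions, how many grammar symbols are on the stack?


Tracking the symbol stack through each action:
  Action 1: shift 'num' : push -> stack = [num] (size 1)
  Action 2: reduce by F -> num : pop 1, push F -> stack = [F] (size 1)
  Action 3: reduce by T -> F : pop 1, push T -> stack = [T] (size 1)
  Action 4: shift '*' : push -> stack = [T, *] (size 2)
  Action 5: shift 'id' : push -> stack = [T, *, id] (size 3)
  Action 6: reduce by F -> id : pop 1, push F -> stack = [T, *, F] (size 3)
  Action 7: reduce by T -> T * F : pop 3, push T -> stack = [T] (size 1)
  Action 8: reduce by E -> T : pop 1, push E -> stack = [E] (size 1)
  Action 9: shift '+' : push -> stack = [E, +] (size 2)
  Action 10: shift 'id' : push -> stack = [E, +, id] (size 3)
Final stack size: 3

3


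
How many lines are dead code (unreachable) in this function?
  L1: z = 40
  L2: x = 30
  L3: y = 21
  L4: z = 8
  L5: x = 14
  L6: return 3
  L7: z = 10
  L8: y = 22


Analyzing control flow:
  L1: reachable (before return)
  L2: reachable (before return)
  L3: reachable (before return)
  L4: reachable (before return)
  L5: reachable (before return)
  L6: reachable (return statement)
  L7: DEAD (after return at L6)
  L8: DEAD (after return at L6)
Return at L6, total lines = 8
Dead lines: L7 through L8
Count: 2

2


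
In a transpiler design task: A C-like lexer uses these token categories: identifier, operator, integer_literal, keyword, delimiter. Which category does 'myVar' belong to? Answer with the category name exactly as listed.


Token: 'myVar'
Checking categories:
  identifier: YES
  integer_literal: no
  operator: no
  keyword: no
  delimiter: no
Category: identifier

identifier


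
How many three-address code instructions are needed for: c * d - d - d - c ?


Expression: c * d - d - d - c
Generating three-address code (respecting * over +/- precedence):
  Instruction 1: t1 = c * d
  Instruction 2: t2 = t1 - d
  Instruction 3: t3 = t2 - d
  Instruction 4: t4 = t3 - c
Total instructions: 4

4


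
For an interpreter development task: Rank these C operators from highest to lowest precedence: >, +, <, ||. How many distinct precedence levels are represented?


Looking up precedence for each operator:
  > -> precedence 4
  + -> precedence 5
  < -> precedence 4
  || -> precedence 1
Sorted highest to lowest: +, >, <, ||
Distinct precedence values: [5, 4, 1]
Number of distinct levels: 3

3


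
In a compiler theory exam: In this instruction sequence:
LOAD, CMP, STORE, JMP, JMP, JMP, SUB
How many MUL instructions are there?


Scanning instruction sequence for MUL:
  Position 1: LOAD
  Position 2: CMP
  Position 3: STORE
  Position 4: JMP
  Position 5: JMP
  Position 6: JMP
  Position 7: SUB
Matches at positions: []
Total MUL count: 0

0


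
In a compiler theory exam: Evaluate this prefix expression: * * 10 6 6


Parsing prefix expression: * * 10 6 6
Step 1: Innermost operation '* 10 6'
  10 * 6 = 60
Step 2: Outer operation '* [60] 6'
  60 * 6 = 360

360


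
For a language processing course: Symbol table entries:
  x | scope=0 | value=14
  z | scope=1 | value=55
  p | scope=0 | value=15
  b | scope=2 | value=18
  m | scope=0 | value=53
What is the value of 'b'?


Searching symbol table for 'b':
  x | scope=0 | value=14
  z | scope=1 | value=55
  p | scope=0 | value=15
  b | scope=2 | value=18 <- MATCH
  m | scope=0 | value=53
Found 'b' at scope 2 with value 18

18


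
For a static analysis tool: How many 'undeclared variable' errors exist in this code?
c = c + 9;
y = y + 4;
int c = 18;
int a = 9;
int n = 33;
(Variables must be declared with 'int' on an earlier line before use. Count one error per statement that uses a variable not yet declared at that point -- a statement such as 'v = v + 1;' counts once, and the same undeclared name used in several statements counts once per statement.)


Scanning code line by line:
  Line 1: use 'c' -> ERROR (undeclared)
  Line 2: use 'y' -> ERROR (undeclared)
  Line 3: declare 'c' -> declared = ['c']
  Line 4: declare 'a' -> declared = ['a', 'c']
  Line 5: declare 'n' -> declared = ['a', 'c', 'n']
Total undeclared variable errors: 2

2


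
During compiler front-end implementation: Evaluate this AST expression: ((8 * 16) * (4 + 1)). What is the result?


Expression: ((8 * 16) * (4 + 1))
Evaluating step by step:
  8 * 16 = 128
  4 + 1 = 5
  128 * 5 = 640
Result: 640

640


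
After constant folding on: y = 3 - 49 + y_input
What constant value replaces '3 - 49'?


Identifying constant sub-expression:
  Original: y = 3 - 49 + y_input
  3 and 49 are both compile-time constants
  Evaluating: 3 - 49 = -46
  After folding: y = -46 + y_input

-46


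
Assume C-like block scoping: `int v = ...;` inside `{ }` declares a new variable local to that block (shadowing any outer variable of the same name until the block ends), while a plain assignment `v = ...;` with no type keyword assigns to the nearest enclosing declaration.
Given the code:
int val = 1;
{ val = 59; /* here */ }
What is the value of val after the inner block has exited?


Analyzing scoping rules:
Outer scope: declares val = 1
Inner block: 'val = 59;' has no type keyword, so it is an assignment to the outer val (no shadowing)
The assignment changed the outer variable itself, so the new value persists after the block -> 59
Result: 59

59


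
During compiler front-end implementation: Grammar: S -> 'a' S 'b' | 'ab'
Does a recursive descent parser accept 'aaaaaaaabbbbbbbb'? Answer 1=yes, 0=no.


Grammar accepts strings of the form a^n b^n (n >= 1)
Word: 'aaaaaaaabbbbbbbb'
Counting: 8 a's and 8 b's
Check: 8 == 8? Yes
Derivation (S -> aSb applied 7 time(s), then S -> ab): S => aSb => aaSbb => aaaSbbb => aaaaSbbbb => aaaaaSbbbbb => aaaaaaSbbbbbb => aaaaaaaSbbbbbbb => aaaaaaaabbbbbbbb
Accepted

1


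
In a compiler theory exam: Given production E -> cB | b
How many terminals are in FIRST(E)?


Production: E -> cB | b
Examining each alternative for leading terminals:
  E -> cB : first terminal = 'c'
  E -> b : first terminal = 'b'
FIRST(E) = {b, c}
Count: 2

2


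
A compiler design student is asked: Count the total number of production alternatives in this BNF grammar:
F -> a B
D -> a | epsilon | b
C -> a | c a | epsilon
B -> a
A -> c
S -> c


Counting alternatives per rule:
  F: 1 alternative(s)
  D: 3 alternative(s)
  C: 3 alternative(s)
  B: 1 alternative(s)
  A: 1 alternative(s)
  S: 1 alternative(s)
Sum: 1 + 3 + 3 + 1 + 1 + 1 = 10

10


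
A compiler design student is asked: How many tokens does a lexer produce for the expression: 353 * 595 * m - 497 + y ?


Scanning '353 * 595 * m - 497 + y'
Token 1: '353' -> integer_literal
Token 2: '*' -> operator
Token 3: '595' -> integer_literal
Token 4: '*' -> operator
Token 5: 'm' -> identifier
Token 6: '-' -> operator
Token 7: '497' -> integer_literal
Token 8: '+' -> operator
Token 9: 'y' -> identifier
Total tokens: 9

9


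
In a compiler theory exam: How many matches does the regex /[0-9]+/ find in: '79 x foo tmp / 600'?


Pattern: /[0-9]+/ (int literals)
Input: '79 x foo tmp / 600'
Scanning for matches:
  Match 1: '79'
  Match 2: '600'
Total matches: 2

2


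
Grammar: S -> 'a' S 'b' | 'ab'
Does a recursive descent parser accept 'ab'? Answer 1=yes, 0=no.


Grammar accepts strings of the form a^n b^n (n >= 1)
Word: 'ab'
Counting: 1 a's and 1 b's
Check: 1 == 1? Yes
Derivation (S -> aSb applied 0 time(s), then S -> ab): S => ab
Accepted

1


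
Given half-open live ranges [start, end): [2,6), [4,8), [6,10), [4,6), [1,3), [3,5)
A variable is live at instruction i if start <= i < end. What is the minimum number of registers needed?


Live ranges:
  Var0: [2, 6)
  Var1: [4, 8)
  Var2: [6, 10)
  Var3: [4, 6)
  Var4: [1, 3)
  Var5: [3, 5)
Sweep-line events (position, delta, active):
  pos=1 start -> active=1
  pos=2 start -> active=2
  pos=3 end -> active=1
  pos=3 start -> active=2
  pos=4 start -> active=3
  pos=4 start -> active=4
  pos=5 end -> active=3
  pos=6 end -> active=2
  pos=6 end -> active=1
  pos=6 start -> active=2
  pos=8 end -> active=1
  pos=10 end -> active=0
Maximum simultaneous active: 4
Minimum registers needed: 4

4


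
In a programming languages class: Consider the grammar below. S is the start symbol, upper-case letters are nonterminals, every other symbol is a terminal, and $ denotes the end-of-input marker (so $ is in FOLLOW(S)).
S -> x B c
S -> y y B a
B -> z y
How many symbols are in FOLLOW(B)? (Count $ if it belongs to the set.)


S is the start symbol and does not occur in any rule body, so FOLLOW(S) = {$}.
Examining every occurrence of B in a rule body:
  S -> x B c : B is followed by terminal 'c' -> add 'c'
  S -> y y B a : B is followed by terminal 'a' -> add 'a'
  B -> z y : B does not occur in the body -> contributes nothing
FOLLOW(B) = {a, c}
Count: 2

2


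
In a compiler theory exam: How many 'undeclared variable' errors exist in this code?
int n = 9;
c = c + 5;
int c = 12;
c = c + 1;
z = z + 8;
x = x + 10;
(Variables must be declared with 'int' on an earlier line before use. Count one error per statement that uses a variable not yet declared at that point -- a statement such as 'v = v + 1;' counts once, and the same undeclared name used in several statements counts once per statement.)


Scanning code line by line:
  Line 1: declare 'n' -> declared = ['n']
  Line 2: use 'c' -> ERROR (undeclared)
  Line 3: declare 'c' -> declared = ['c', 'n']
  Line 4: use 'c' -> OK (declared)
  Line 5: use 'z' -> ERROR (undeclared)
  Line 6: use 'x' -> ERROR (undeclared)
Total undeclared variable errors: 3

3


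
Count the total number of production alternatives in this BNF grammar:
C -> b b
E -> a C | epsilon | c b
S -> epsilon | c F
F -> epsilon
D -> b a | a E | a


Counting alternatives per rule:
  C: 1 alternative(s)
  E: 3 alternative(s)
  S: 2 alternative(s)
  F: 1 alternative(s)
  D: 3 alternative(s)
Sum: 1 + 3 + 2 + 1 + 3 = 10

10


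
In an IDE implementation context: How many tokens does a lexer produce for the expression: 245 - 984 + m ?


Scanning '245 - 984 + m'
Token 1: '245' -> integer_literal
Token 2: '-' -> operator
Token 3: '984' -> integer_literal
Token 4: '+' -> operator
Token 5: 'm' -> identifier
Total tokens: 5

5


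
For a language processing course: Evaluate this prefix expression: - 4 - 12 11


Parsing prefix expression: - 4 - 12 11
Step 1: Innermost operation '- 12 11'
  12 - 11 = 1
Step 2: Outer operation '- 4 [1]'
  4 - 1 = 3

3


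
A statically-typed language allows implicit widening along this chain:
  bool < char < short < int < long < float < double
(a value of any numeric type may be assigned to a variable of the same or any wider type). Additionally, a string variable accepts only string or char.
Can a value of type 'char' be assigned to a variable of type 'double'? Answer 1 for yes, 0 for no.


Target variable type: double
Source value type: char
Numeric ranks: char=1, double=6
Widening allowed iff rank(source) <= rank(target): 1 <= 6? Yes
Result: 1

1


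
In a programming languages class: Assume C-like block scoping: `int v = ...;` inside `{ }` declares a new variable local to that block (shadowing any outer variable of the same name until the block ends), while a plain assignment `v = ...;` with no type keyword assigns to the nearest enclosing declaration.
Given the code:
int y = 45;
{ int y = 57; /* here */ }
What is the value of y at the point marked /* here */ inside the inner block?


Analyzing scoping rules:
Outer scope: declares y = 45
Inner block: 'int y = 57;' declares a NEW y that shadows the outer one
Inside the block the inner declaration is in scope -> 57
Result: 57

57


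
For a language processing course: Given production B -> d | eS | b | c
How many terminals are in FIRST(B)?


Production: B -> d | eS | b | c
Examining each alternative for leading terminals:
  B -> d : first terminal = 'd'
  B -> eS : first terminal = 'e'
  B -> b : first terminal = 'b'
  B -> c : first terminal = 'c'
FIRST(B) = {b, c, d, e}
Count: 4

4


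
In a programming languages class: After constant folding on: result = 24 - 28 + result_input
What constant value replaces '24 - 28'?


Identifying constant sub-expression:
  Original: result = 24 - 28 + result_input
  24 and 28 are both compile-time constants
  Evaluating: 24 - 28 = -4
  After folding: result = -4 + result_input

-4


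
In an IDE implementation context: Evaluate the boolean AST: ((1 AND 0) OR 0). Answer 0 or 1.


Step 1: Evaluate inner node
  1 AND 0 = 0
Step 2: Evaluate root node
  0 OR 0 = 0

0


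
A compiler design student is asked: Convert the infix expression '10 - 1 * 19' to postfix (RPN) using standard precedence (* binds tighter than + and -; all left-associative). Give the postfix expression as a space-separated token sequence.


Applying the shunting-yard algorithm:
  Operand 10 -> output
  Push '-' onto operator stack -> op-stack: [-]
  Operand 1 -> output
  Push '*' onto operator stack -> op-stack: [-, *]
  Operand 19 -> output
  End of input: pop '*' to output
  End of input: pop '-' to output
Postfix result: 10 1 19 * -

10 1 19 * -


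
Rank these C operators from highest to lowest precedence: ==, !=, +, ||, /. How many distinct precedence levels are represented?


Looking up precedence for each operator:
  == -> precedence 3
  != -> precedence 3
  + -> precedence 5
  || -> precedence 1
  / -> precedence 6
Sorted highest to lowest: /, +, ==, !=, ||
Distinct precedence values: [6, 5, 3, 1]
Number of distinct levels: 4

4


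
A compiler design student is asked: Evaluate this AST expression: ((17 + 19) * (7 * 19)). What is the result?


Expression: ((17 + 19) * (7 * 19))
Evaluating step by step:
  17 + 19 = 36
  7 * 19 = 133
  36 * 133 = 4788
Result: 4788

4788


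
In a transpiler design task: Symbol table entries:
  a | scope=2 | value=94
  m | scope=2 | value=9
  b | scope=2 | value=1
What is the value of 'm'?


Searching symbol table for 'm':
  a | scope=2 | value=94
  m | scope=2 | value=9 <- MATCH
  b | scope=2 | value=1
Found 'm' at scope 2 with value 9

9


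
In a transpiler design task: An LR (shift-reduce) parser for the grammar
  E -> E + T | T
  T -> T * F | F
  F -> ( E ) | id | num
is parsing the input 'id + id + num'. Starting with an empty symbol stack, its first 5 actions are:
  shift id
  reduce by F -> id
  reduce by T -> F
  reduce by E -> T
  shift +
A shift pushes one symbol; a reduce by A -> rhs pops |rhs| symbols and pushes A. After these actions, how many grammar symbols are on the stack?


Tracking the symbol stack through each action:
  Action 1: shift 'id' : push -> stack = [id] (size 1)
  Action 2: reduce by F -> id : pop 1, push F -> stack = [F] (size 1)
  Action 3: reduce by T -> F : pop 1, push T -> stack = [T] (size 1)
  Action 4: reduce by E -> T : pop 1, push E -> stack = [E] (size 1)
  Action 5: shift '+' : push -> stack = [E, +] (size 2)
Final stack size: 2

2


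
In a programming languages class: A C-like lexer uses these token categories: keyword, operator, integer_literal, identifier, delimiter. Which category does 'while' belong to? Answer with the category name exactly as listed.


Token: 'while'
Checking categories:
  identifier: no
  integer_literal: no
  operator: no
  keyword: YES
  delimiter: no
Category: keyword

keyword
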